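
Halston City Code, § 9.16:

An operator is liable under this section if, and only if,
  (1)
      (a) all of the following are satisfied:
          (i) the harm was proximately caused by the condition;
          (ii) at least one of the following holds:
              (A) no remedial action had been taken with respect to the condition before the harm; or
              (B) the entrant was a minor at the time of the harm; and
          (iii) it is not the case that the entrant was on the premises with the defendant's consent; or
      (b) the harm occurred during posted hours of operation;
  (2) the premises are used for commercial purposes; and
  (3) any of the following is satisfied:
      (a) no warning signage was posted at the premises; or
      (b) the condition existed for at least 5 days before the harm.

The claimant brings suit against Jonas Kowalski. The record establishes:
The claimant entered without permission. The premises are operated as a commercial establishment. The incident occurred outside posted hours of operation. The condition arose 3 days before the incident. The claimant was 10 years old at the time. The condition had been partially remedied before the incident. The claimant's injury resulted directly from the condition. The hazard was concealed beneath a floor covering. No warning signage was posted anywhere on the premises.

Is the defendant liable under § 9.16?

(i) proximate cause — holds.
(A) no remedial action — not met.
(B) entrant a minor — met.
(ii): F OR T → true.
(iii) not (consent to enter) — satisfied.
(a): T AND T AND T → true.
(b) during posted hours — fails.
So (1) is satisfied (T OR F).
(2) commercial use — met.
(a) no signage posted — met.
(b) condition ≥5 days old — not met.
(3): T OR F → true.
Overall: T AND T AND T → true.

Yes — liable.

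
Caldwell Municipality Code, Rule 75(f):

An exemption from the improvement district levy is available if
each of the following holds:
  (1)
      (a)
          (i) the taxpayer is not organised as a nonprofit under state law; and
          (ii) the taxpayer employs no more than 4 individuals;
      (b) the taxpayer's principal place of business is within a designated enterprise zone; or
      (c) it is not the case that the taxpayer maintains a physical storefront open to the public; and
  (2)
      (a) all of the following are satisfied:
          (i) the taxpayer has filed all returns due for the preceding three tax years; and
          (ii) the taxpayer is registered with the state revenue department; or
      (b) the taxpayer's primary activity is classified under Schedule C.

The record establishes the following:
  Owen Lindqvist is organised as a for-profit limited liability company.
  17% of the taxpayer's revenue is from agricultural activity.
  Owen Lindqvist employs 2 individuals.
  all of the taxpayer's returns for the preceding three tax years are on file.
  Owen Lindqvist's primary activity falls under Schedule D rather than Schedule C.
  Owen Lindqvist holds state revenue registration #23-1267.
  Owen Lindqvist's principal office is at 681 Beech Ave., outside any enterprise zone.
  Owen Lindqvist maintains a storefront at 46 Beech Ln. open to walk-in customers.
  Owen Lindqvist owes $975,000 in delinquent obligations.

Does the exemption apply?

(i) not (nonprofit) — holds.
(ii) ≤ 4 employees — holds.
So (a) is satisfied (T AND T).
(b) in enterprise zone — not satisfied.
(c) not (has storefront) — fails.
(1) = T OR F OR F = true.
(i) returns current — holds.
(ii) state-registered — holds.
(a): T AND T → true.
(b) Schedule C activity — not met.
(2) = T OR F = true.
Overall = T AND T = true.

Yes — exempt.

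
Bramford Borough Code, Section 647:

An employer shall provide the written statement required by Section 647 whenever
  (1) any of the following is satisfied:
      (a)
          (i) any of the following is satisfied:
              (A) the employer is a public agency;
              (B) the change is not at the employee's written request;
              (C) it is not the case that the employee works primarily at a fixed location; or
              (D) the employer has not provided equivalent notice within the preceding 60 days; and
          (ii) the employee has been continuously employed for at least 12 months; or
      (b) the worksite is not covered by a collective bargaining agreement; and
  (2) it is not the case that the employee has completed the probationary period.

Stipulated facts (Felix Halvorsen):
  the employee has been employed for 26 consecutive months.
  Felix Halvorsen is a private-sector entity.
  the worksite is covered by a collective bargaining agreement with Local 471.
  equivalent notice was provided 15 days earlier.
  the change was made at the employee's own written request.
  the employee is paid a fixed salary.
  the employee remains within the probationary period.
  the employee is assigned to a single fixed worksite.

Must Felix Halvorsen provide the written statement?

No — not required.

(A) public agency — fails.
(B) not employee-requested — not met.
(C) not (fixed location) — not satisfied.
(D) no recent notice — not met.
So (i) is not satisfied (F OR F OR F OR F).
(ii) tenure ≥ 12 mo. — satisfied.
(a) = F AND T = false.
(b) no CBA — not satisfied.
(1) = F OR F = false.
(2) not (past probation) — met.
Overall: F AND T → false.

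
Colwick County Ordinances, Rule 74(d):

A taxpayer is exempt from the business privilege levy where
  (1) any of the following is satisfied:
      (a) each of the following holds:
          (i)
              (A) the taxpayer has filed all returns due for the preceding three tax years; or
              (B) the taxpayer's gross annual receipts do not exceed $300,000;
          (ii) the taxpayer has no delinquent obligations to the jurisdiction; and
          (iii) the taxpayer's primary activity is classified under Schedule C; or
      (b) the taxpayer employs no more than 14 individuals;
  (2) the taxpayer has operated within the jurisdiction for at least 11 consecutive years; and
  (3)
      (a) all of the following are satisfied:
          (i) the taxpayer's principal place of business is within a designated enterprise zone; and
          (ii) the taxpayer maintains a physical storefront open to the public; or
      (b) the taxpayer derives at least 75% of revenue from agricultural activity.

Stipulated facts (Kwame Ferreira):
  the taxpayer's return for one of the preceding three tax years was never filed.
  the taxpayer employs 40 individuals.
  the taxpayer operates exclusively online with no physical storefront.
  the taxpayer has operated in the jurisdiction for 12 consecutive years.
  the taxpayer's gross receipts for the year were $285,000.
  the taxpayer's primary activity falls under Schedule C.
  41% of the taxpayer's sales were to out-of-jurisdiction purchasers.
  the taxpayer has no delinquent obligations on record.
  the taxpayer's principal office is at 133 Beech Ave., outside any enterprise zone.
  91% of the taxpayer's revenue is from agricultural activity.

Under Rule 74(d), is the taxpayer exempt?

Yes — exempt.

(A) returns current — fails.
(B) receipts ≤ $300,000 — met.
(i) = F OR T = true.
(ii) no delinquency — holds.
(iii) Schedule C activity — holds.
(a): T AND T AND T → true.
(b) ≤ 14 employees — fails.
So (1) is satisfied (T OR F).
(2) ≥ 11 yrs in jurisdiction — satisfied.
(i) in enterprise zone — not met.
(ii) has storefront — fails.
So (a) is not satisfied (F AND F).
(b) ≥75% agricultural — met.
(3) = F OR T = true.
Overall = T AND T AND T = true.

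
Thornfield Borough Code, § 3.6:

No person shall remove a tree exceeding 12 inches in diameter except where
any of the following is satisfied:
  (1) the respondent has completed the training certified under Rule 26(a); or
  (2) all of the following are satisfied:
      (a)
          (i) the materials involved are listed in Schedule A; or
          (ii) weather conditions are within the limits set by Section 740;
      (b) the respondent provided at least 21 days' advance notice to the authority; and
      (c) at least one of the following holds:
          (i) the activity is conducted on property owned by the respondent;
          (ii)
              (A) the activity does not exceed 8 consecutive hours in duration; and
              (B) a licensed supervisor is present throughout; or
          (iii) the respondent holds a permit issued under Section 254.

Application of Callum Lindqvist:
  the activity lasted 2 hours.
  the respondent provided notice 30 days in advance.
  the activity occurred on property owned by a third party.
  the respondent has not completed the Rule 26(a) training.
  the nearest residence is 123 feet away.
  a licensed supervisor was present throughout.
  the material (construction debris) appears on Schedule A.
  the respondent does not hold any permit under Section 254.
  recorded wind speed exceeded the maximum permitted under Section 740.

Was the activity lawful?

Yes — lawful.

(1) training certified — fails.
(i) Schedule A material — met.
(ii) weather ok — not satisfied.
(a): T OR F → true.
(b) ≥21 days' notice — holds.
(i) own property — not met.
(A) ≤ 8 hrs duration — satisfied.
(B) supervisor present — met.
(ii) = T AND T = true.
(iii) holds permit — fails.
(c): F OR T OR F → true.
So (2) is satisfied (T AND T AND T).
So Overall is satisfied (F OR T).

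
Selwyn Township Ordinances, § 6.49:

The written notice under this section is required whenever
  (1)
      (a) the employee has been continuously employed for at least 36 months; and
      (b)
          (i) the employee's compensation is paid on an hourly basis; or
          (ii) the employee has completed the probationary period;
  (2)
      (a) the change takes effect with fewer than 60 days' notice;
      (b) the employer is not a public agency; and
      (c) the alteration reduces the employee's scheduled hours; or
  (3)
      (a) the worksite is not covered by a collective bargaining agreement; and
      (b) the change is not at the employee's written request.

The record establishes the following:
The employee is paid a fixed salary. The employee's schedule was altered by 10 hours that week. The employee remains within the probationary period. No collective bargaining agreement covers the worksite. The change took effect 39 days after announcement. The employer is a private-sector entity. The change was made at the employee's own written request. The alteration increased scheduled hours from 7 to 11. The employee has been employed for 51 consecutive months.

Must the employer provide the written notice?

(a) tenure ≥ 36 mo. — met.
(i) hourly-paid — not met.
(ii) past probation — not met.
(b) = F OR F = false.
(1): T AND F → false.
(a) < 60 days' notice — satisfied.
(b) not (public agency) — met.
(c) hours reduced — fails.
So (2) is not satisfied (T AND T AND F).
(a) no CBA — holds.
(b) not employee-requested — not satisfied.
(3): T AND F → false.
Overall = F OR F OR F = false.

No — not required.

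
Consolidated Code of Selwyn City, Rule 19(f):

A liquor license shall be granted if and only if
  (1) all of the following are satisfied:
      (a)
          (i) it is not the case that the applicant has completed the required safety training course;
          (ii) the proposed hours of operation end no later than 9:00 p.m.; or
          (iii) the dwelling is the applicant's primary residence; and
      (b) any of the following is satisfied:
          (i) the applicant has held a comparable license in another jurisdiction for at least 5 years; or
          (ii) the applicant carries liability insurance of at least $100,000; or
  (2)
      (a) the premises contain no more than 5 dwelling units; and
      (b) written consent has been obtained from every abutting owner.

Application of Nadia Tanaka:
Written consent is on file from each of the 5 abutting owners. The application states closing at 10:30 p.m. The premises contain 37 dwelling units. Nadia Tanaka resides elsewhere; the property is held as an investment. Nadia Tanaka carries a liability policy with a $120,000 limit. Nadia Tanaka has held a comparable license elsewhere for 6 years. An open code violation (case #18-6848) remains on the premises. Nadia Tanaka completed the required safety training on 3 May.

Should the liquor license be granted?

No — denied.

(i) not (safety training) — fails.
(ii) closes by 9 p.m. — fails.
(iii) primary residence — not met.
(a): F OR F OR F → false.
(i) prior license ≥ 5 yr — met.
(ii) insurance ≥ $100,000 — satisfied.
(b) = T OR T = true.
(1): F AND T → false.
(a) ≤ 5 units — not satisfied.
(b) all abutters consent — met.
(2) = F AND T = false.
So Overall is not satisfied (F OR F).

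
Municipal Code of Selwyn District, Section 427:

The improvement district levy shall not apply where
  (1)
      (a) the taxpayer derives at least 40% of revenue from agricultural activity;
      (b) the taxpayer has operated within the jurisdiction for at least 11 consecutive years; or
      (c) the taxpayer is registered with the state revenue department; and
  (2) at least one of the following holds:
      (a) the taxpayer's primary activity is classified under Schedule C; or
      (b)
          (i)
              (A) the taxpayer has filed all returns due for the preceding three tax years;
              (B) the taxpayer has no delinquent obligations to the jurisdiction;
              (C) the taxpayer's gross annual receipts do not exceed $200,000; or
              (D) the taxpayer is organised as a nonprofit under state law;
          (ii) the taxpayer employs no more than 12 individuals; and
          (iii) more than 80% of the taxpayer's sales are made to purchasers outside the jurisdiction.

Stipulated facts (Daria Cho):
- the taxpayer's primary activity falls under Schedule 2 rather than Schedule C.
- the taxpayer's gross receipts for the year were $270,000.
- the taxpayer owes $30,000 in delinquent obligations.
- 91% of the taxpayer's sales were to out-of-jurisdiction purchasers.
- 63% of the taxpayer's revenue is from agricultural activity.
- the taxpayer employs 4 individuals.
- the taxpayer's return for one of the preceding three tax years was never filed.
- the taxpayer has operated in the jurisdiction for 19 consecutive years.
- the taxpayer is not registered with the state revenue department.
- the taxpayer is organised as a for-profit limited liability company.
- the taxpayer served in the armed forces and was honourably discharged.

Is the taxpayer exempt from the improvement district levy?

(a) ≥40% agricultural — satisfied.
(b) ≥ 11 yrs in jurisdiction — holds.
(c) state-registered — not met.
So (1) is satisfied (T OR T OR F).
(a) Schedule C activity — fails.
(A) returns current — not met.
(B) no delinquency — fails.
(C) receipts ≤ $200,000 — not met.
(D) nonprofit — not met.
(i) = F OR F OR F OR F = false.
(ii) ≤ 12 employees — holds.
(iii) >80% out-of-jur. sales — met.
(b) = F AND T AND T = false.
So (2) is not satisfied (F OR F).
So Overall is not satisfied (T AND F).

No — not exempt.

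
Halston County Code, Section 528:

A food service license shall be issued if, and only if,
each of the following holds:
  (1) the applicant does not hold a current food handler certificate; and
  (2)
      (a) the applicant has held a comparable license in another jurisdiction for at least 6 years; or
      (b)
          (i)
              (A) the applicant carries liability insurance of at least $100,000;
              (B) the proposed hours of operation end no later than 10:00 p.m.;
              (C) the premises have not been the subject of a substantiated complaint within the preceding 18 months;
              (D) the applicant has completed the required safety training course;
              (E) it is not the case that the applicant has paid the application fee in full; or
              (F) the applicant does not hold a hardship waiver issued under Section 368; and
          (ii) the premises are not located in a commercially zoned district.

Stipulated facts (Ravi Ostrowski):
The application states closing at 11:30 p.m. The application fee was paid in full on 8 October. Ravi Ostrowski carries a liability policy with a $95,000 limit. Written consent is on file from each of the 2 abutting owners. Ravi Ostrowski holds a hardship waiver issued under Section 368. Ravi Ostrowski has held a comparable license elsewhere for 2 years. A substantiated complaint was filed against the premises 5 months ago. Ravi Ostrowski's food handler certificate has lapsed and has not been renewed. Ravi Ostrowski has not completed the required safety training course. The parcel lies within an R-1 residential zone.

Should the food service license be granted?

(1) not (food handler cert.) — met.
(a) prior license ≥ 6 yr — not satisfied.
(A) insurance ≥ $100,000 — not met.
(B) closes by 10 p.m. — not met.
(C) no complaint in 18 mo. — not satisfied.
(D) safety training — not satisfied.
(E) not (fee paid) — not met.
(F) not (hardship waiver) — not met.
So (i) is not satisfied (F OR F OR F OR F OR F OR F).
(ii) not (commercially zoned) — satisfied.
(b) = F AND T = false.
(2) = F OR F = false.
So Overall is not satisfied (T AND F).

No — denied.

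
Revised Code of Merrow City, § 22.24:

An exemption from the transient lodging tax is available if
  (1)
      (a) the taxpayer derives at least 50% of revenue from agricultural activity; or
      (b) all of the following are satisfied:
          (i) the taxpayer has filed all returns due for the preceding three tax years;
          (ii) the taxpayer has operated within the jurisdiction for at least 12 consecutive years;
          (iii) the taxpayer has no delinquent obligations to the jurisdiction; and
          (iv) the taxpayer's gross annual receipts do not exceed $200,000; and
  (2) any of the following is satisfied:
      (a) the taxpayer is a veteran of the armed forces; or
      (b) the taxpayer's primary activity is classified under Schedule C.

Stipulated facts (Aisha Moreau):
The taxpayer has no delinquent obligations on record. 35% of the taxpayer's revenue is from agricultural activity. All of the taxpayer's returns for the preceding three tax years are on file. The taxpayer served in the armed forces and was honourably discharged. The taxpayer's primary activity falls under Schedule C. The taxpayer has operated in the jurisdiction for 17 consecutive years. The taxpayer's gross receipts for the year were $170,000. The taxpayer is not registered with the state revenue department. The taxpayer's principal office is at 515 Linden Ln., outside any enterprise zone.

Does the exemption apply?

(a) ≥50% agricultural — not satisfied.
(i) returns current — met.
(ii) ≥ 12 yrs in jurisdiction — satisfied.
(iii) no delinquency — holds.
(iv) receipts ≤ $200,000 — holds.
(b) = T AND T AND T AND T = true.
(1): F OR T → true.
(a) veteran — met.
(b) Schedule C activity — met.
(2) = T OR T = true.
Overall: T AND T → true.

Yes — exempt.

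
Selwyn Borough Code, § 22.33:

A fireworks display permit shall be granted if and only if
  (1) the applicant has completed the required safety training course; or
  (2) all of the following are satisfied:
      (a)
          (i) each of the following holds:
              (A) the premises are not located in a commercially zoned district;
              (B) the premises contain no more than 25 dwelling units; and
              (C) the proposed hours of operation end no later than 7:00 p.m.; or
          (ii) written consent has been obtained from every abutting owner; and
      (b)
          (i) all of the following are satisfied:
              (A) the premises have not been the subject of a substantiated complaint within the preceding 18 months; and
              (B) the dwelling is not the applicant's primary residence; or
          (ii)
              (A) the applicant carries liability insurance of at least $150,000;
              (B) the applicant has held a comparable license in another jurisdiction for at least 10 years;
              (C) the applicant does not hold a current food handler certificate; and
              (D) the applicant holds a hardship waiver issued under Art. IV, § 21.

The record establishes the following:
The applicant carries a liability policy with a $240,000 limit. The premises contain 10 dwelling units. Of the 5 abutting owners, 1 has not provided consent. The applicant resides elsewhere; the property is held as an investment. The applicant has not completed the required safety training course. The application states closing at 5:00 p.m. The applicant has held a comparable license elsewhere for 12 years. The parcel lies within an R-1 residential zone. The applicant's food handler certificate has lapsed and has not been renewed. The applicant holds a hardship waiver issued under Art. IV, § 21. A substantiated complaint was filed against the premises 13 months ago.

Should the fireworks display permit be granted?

(1) safety training — not satisfied.
(A) not (commercially zoned) — holds.
(B) ≤ 25 units — met.
(C) closes by 7 p.m. — met.
So (i) is satisfied (T AND T AND T).
(ii) all abutters consent — not met.
(a) = T OR F = true.
(A) no complaint in 18 mo. — not satisfied.
(B) not (primary residence) — met.
(i) = F AND T = false.
(A) insurance ≥ $150,000 — satisfied.
(B) prior license ≥ 10 yr — met.
(C) not (food handler cert.) — satisfied.
(D) hardship waiver — met.
(ii): T AND T AND T AND T → true.
(b): F OR T → true.
So (2) is satisfied (T AND T).
So Overall is satisfied (F OR T).

Yes — granted.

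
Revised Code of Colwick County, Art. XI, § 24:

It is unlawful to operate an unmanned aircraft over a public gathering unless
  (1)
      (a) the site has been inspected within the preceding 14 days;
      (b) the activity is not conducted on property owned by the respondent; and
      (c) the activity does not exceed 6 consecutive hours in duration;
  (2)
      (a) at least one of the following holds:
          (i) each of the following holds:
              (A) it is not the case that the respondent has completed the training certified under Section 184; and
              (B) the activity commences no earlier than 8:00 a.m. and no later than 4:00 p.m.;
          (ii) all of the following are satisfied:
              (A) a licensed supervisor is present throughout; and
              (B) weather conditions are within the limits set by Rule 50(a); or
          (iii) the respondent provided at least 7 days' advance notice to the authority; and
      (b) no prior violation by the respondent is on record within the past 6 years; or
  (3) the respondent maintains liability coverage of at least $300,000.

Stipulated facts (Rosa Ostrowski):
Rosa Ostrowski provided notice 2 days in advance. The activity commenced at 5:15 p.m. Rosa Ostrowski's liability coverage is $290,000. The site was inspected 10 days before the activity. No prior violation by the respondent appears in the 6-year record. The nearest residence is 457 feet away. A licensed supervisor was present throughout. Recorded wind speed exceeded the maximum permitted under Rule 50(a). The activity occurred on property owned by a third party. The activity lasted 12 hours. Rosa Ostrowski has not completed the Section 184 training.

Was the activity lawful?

(a) site inspected — met.
(b) not (own property) — satisfied.
(c) ≤ 6 hrs duration — fails.
So (1) is not satisfied (T AND T AND F).
(A) not (training certified) — satisfied.
(B) start within hours — not satisfied.
(i) = T AND F = false.
(A) supervisor present — holds.
(B) weather ok — not met.
So (ii) is not satisfied (T AND F).
(iii) ≥7 days' notice — fails.
(a): F OR F OR F → false.
(b) no prior violation — satisfied.
(2): F AND T → false.
(3) coverage ≥ $300,000 — fails.
Overall: F OR F OR F → false.

No — unlawful.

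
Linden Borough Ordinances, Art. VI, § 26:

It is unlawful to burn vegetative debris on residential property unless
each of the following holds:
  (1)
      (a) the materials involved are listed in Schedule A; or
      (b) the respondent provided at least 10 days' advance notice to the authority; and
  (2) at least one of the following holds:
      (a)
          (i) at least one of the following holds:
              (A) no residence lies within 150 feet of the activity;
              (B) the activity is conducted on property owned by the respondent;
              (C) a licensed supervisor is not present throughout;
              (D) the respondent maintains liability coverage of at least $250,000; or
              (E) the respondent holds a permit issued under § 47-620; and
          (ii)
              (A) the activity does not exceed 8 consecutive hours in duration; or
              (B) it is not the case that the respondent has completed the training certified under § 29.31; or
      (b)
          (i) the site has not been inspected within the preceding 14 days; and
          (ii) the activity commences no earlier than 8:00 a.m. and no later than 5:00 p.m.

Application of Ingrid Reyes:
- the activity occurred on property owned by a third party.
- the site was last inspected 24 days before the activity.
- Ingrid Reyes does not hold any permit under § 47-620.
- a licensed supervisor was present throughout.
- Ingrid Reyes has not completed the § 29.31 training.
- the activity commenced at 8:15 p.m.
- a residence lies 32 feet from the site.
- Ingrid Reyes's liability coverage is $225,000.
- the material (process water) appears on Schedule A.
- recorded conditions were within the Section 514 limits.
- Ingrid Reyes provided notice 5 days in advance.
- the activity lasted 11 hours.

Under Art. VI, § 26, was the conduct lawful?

No — unlawful.

(a) Schedule A material — holds.
(b) ≥10 days' notice — not satisfied.
(1) = T OR F = true.
(A) no residence in 150 ft — fails.
(B) own property — fails.
(C) not (supervisor present) — not met.
(D) coverage ≥ $250,000 — not met.
(E) holds permit — not met.
(i) = F OR F OR F OR F OR F = false.
(A) ≤ 8 hrs duration — not satisfied.
(B) not (training certified) — met.
So (ii) is satisfied (F OR T).
(a): F AND T → false.
(i) not (site inspected) — met.
(ii) start within hours — not met.
(b) = T AND F = false.
(2): F OR F → false.
Overall: T AND F → false.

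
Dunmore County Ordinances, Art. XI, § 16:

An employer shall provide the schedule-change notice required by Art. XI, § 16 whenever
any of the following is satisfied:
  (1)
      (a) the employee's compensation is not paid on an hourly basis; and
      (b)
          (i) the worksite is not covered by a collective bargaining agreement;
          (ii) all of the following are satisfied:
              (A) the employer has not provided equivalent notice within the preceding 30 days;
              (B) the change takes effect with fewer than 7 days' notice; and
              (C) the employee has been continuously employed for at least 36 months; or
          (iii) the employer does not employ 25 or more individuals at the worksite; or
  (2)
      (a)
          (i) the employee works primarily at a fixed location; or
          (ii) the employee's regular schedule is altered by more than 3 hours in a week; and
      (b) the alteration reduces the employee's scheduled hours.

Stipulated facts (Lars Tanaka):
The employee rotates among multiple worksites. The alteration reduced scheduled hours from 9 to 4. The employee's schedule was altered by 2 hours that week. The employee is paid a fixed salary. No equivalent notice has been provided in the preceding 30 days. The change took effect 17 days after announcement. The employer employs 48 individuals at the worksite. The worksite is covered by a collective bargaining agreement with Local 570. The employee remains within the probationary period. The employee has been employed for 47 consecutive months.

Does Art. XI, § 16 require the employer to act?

(a) not (hourly-paid) — satisfied.
(i) no CBA — not satisfied.
(A) no recent notice — holds.
(B) < 7 days' notice — fails.
(C) tenure ≥ 36 mo. — met.
(ii) = T AND F AND T = false.
(iii) not (≥ 25 at site) — not satisfied.
(b): F OR F OR F → false.
(1): T AND F → false.
(i) fixed location — not met.
(ii) schedule shift > 3h — not met.
So (a) is not satisfied (F OR F).
(b) hours reduced — satisfied.
So (2) is not satisfied (F AND T).
Overall: F OR F → false.

No — not required.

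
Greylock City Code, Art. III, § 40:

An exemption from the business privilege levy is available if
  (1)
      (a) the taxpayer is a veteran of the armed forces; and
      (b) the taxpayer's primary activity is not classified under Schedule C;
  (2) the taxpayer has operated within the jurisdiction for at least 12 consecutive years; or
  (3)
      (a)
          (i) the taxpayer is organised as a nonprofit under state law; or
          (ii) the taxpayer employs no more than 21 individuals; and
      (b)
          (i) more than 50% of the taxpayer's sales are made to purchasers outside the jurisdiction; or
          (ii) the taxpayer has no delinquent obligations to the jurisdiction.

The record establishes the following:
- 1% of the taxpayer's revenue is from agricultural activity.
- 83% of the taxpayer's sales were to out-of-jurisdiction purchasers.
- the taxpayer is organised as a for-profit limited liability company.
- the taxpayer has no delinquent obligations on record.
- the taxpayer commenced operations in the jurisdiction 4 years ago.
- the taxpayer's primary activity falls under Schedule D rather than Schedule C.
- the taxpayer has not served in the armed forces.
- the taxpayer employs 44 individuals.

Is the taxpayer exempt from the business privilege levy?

No — not exempt.

(a) veteran — not satisfied.
(b) not (Schedule C activity) — satisfied.
So (1) is not satisfied (F AND T).
(2) ≥ 12 yrs in jurisdiction — not satisfied.
(i) nonprofit — fails.
(ii) ≤ 21 employees — fails.
(a) = F OR F = false.
(i) >50% out-of-jur. sales — holds.
(ii) no delinquency — holds.
(b): T OR T → true.
(3) = F AND T = false.
Overall: F OR F OR F → false.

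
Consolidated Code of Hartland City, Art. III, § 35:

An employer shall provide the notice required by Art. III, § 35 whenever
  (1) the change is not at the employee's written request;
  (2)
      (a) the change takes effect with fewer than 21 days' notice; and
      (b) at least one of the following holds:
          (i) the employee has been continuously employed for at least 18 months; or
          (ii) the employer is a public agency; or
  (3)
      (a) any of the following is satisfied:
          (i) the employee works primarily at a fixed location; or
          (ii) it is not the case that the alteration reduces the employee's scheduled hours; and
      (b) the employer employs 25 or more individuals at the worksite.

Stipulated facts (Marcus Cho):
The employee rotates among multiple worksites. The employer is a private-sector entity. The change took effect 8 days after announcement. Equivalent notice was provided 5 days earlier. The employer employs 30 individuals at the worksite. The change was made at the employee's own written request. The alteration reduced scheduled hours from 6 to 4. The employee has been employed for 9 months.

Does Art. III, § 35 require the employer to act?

(1) not employee-requested — not met.
(a) < 21 days' notice — satisfied.
(i) tenure ≥ 18 mo. — not satisfied.
(ii) public agency — not met.
So (b) is not satisfied (F OR F).
(2) = T AND F = false.
(i) fixed location — not satisfied.
(ii) not (hours reduced) — fails.
(a): F OR F → false.
(b) ≥ 25 at site — holds.
So (3) is not satisfied (F AND T).
Overall = F OR F OR F = false.

No — not required.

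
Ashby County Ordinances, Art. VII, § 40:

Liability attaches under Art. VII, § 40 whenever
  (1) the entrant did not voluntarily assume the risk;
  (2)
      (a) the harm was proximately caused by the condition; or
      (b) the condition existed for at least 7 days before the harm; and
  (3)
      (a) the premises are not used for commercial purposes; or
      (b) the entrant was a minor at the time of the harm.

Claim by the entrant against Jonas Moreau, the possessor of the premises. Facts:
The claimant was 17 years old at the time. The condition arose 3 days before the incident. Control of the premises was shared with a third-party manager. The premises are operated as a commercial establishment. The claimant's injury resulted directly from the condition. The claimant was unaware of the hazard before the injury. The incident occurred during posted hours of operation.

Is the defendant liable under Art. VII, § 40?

Yes — liable.

(1) no assumed risk — holds.
(a) proximate cause — met.
(b) condition ≥7 days old — not satisfied.
So (2) is satisfied (T OR F).
(a) not (commercial use) — fails.
(b) entrant a minor — met.
So (3) is satisfied (F OR T).
So Overall is satisfied (T AND T AND T).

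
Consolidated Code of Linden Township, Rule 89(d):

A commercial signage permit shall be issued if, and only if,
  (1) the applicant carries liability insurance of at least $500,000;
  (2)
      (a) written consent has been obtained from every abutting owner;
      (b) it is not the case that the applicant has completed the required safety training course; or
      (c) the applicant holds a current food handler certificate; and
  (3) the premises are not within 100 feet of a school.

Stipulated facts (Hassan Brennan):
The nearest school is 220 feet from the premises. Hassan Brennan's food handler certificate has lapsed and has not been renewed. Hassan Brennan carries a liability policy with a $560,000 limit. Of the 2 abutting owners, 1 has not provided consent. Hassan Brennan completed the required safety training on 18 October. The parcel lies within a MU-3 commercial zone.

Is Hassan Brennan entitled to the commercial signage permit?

No — denied.

(1) insurance ≥ $500,000 — met.
(a) all abutters consent — fails.
(b) not (safety training) — not satisfied.
(c) food handler cert. — fails.
So (2) is not satisfied (F OR F OR F).
(3) ≥100 ft from school — satisfied.
Overall = T AND F AND T = false.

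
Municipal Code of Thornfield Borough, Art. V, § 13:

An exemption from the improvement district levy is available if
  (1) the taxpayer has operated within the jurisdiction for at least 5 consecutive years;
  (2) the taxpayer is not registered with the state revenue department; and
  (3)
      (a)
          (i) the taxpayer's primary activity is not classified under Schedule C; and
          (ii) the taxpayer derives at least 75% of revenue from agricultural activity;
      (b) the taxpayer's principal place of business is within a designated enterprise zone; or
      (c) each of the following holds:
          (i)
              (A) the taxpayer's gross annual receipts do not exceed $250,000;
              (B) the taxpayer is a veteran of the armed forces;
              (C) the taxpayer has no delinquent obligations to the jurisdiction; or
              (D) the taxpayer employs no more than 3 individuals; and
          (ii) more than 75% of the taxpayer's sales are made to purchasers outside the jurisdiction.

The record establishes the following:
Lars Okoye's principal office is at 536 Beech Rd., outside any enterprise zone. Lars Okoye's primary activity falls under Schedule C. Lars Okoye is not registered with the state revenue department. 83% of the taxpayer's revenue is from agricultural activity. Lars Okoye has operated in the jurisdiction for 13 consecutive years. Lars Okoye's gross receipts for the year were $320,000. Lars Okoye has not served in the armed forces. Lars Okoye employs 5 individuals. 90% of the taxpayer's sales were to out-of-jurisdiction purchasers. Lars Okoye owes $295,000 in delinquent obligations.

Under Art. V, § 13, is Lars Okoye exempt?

No — not exempt.

(1) ≥ 5 yrs in jurisdiction — holds.
(2) not (state-registered) — satisfied.
(i) not (Schedule C activity) — fails.
(ii) ≥75% agricultural — holds.
(a): F AND T → false.
(b) in enterprise zone — fails.
(A) receipts ≤ $250,000 — not met.
(B) veteran — fails.
(C) no delinquency — not satisfied.
(D) ≤ 3 employees — not met.
So (i) is not satisfied (F OR F OR F OR F).
(ii) >75% out-of-jur. sales — met.
(c): F AND T → false.
So (3) is not satisfied (F OR F OR F).
So Overall is not satisfied (T AND T AND F).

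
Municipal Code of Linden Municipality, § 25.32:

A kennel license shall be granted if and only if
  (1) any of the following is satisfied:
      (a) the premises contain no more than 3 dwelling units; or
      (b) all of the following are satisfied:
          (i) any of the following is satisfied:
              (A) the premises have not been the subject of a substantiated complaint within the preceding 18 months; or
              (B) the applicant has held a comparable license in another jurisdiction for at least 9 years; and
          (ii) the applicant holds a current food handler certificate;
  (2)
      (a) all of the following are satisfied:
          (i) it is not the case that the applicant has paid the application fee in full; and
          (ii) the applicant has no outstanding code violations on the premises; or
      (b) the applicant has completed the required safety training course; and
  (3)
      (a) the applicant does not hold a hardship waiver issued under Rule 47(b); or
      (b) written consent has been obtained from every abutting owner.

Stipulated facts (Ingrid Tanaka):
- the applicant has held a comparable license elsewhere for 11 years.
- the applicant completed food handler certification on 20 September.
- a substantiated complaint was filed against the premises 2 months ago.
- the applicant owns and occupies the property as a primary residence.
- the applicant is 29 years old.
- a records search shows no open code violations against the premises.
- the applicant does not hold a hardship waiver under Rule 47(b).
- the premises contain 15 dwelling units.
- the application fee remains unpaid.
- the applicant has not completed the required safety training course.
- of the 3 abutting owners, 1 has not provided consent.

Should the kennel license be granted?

(a) ≤ 3 units — not met.
(A) no complaint in 18 mo. — fails.
(B) prior license ≥ 9 yr — satisfied.
(i): F OR T → true.
(ii) food handler cert. — holds.
So (b) is satisfied (T AND T).
(1): F OR T → true.
(i) not (fee paid) — met.
(ii) no code violations — met.
(a): T AND T → true.
(b) safety training — fails.
(2): T OR F → true.
(a) not (hardship waiver) — holds.
(b) all abutters consent — fails.
(3): T OR F → true.
Overall: T AND T AND T → true.

Yes — granted.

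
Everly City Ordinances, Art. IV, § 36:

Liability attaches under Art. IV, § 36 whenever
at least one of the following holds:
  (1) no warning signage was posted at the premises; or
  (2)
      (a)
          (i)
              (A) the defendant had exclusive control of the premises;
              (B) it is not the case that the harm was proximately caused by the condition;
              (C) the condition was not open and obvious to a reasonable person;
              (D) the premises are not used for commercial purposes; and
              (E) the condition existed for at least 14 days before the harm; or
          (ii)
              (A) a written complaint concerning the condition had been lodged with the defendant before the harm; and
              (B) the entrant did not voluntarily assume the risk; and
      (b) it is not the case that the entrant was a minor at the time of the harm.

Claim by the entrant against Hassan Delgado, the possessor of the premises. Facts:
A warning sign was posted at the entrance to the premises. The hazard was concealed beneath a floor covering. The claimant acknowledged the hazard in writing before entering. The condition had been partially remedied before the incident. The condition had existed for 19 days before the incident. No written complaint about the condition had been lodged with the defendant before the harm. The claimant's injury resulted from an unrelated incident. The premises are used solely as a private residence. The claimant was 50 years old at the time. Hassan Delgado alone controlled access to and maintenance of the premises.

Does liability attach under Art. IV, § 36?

(1) no signage posted — not satisfied.
(A) exclusive control — holds.
(B) not (proximate cause) — holds.
(C) not open/obvious — holds.
(D) not (commercial use) — satisfied.
(E) condition ≥14 days old — holds.
(i) = T AND T AND T AND T AND T = true.
(A) complaint lodged — not met.
(B) no assumed risk — not met.
So (ii) is not satisfied (F AND F).
(a): T OR F → true.
(b) not (entrant a minor) — satisfied.
(2): T AND T → true.
Overall = F OR T = true.

Yes — liable.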